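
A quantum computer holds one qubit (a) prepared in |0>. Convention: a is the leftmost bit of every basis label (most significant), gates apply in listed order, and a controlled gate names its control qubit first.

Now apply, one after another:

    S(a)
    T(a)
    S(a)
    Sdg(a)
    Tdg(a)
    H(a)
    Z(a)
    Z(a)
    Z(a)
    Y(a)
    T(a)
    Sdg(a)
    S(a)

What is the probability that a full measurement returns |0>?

Outcome |0> occurs with probability 1/2.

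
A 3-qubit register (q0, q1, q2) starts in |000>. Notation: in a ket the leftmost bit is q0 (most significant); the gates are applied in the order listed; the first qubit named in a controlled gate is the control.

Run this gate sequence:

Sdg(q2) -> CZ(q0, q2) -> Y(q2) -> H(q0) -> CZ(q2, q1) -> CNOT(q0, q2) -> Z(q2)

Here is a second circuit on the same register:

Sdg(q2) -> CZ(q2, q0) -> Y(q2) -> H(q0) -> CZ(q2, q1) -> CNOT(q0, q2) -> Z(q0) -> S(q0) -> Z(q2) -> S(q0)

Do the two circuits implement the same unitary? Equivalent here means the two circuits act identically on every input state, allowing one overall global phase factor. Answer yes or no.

Yes, they are equivalent — the unitaries differ by at most a global phase.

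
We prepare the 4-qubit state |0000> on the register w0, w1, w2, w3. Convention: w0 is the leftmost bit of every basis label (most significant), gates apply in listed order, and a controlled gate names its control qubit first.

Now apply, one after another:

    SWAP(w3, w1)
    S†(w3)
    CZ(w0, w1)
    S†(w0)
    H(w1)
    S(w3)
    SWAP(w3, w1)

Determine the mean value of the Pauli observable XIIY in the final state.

The expectation value of XIIY is 0.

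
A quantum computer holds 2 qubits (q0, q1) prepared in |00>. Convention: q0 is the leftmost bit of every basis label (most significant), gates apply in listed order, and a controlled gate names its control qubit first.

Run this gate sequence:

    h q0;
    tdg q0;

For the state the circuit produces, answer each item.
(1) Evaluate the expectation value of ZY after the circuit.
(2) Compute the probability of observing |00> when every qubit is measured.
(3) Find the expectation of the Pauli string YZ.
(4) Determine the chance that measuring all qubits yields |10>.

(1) The observable ZY averages to 0.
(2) A full measurement returns |00> with probability 1/2.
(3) The expectation value of YZ is -sqrt(2)/2.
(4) A full measurement returns |10> with probability 1/2.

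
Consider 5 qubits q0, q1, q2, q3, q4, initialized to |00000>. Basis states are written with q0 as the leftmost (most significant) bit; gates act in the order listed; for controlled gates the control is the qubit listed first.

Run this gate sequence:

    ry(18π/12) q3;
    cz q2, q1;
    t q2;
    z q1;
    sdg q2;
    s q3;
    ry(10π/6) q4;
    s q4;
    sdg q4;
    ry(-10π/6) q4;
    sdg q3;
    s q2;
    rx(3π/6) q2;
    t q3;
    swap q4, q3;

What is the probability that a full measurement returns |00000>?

The probability of measuring |00000> is 1/4. Key observation: gates 5-12 undo each other exactly, leaving only the rest of the circuit to track.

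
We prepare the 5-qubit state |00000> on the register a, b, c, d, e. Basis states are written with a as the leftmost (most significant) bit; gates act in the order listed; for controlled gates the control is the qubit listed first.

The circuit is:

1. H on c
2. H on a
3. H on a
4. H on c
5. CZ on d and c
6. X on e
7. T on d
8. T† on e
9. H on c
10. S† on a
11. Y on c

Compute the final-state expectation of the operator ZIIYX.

The expectation value of ZIIYX is 0. Key observation: the block from step 1 through step 4 cancels to the identity and can be dropped.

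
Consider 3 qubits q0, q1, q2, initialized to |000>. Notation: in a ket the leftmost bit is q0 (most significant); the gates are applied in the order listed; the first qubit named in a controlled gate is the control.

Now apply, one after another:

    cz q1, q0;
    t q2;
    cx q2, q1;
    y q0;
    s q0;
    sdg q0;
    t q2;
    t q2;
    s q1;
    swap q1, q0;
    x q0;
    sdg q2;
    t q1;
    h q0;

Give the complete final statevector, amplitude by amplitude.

After the circuit, the state carries amplitude sqrt(2)*exp(3*I*pi/4)/2 on |010>, -sqrt(2)*exp(3*I*pi/4)/2 on |110>, and 0 on every other basis state. Key observation: the block from step 5 through step 6 cancels to the identity and can be dropped.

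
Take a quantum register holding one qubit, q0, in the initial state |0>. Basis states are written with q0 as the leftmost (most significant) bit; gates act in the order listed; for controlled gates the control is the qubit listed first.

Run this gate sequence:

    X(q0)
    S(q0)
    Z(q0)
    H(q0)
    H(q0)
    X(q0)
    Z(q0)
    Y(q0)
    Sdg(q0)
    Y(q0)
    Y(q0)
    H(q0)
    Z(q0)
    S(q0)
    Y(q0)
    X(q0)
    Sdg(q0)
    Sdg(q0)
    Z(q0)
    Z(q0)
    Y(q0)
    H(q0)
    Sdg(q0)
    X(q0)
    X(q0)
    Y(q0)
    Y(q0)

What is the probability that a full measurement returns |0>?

The probability of measuring |0> is 1/2. Key observation: the block from step 4 through step 5 cancels to the identity and can be dropped.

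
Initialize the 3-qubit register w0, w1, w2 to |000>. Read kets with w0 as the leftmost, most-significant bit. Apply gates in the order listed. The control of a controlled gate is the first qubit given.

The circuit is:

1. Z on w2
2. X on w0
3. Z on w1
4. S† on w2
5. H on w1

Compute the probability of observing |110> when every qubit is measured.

A full measurement returns |110> with probability 1/2.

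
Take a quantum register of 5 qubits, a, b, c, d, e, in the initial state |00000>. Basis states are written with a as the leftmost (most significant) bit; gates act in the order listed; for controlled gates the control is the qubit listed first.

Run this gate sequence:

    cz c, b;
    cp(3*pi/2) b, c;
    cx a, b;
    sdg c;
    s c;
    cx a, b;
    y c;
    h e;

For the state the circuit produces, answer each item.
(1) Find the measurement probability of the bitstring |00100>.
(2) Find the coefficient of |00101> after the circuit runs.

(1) The probability of measuring |00100> is 1/2. Key observation: the block from step 3 through step 6 cancels to the identity and can be dropped.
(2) |00101> carries amplitude sqrt(2)*I/2 in the final state.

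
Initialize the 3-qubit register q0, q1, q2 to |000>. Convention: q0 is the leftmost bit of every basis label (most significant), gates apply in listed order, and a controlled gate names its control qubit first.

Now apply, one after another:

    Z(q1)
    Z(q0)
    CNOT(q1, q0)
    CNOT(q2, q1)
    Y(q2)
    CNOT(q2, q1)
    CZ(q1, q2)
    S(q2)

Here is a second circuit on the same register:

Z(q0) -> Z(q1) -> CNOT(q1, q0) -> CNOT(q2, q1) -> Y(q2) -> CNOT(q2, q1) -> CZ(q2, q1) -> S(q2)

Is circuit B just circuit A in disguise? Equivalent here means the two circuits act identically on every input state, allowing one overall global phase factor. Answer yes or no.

Yes, they are equivalent — the unitaries differ by at most a global phase.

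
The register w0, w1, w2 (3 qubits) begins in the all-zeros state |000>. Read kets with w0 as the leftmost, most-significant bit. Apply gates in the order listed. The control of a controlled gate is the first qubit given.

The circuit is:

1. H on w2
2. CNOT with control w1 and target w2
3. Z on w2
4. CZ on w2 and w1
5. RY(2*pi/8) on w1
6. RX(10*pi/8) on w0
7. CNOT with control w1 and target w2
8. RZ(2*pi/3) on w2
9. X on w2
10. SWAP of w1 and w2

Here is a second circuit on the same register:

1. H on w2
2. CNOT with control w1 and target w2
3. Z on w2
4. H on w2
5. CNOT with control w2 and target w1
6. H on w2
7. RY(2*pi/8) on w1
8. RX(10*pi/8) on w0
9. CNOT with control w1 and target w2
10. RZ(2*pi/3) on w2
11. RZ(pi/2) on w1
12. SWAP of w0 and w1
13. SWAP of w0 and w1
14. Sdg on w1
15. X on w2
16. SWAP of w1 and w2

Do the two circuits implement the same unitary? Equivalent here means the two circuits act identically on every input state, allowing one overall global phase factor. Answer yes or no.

No — the two circuits implement different unitaries, even allowing a global phase.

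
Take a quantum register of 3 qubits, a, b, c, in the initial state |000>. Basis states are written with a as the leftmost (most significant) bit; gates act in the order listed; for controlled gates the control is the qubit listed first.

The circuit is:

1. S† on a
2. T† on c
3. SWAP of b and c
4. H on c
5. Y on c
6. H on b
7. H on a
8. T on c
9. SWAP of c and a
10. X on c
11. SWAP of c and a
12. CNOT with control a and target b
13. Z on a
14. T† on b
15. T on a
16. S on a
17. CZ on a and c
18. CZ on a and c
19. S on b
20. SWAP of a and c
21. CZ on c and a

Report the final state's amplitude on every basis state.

The resulting statevector has amplitude -sqrt(2)*I/4 on |000>, -sqrt(2)*exp(I*pi/4)/4 on |001>, -sqrt(2)*exp(3*I*pi/4)/4 on |010>, -sqrt(2)*I/4 on |011>, sqrt(2)*exp(3*I*pi/4)/4 on |100>, -sqrt(2)*I/4 on |101>, -sqrt(2)/4 on |110>, -sqrt(2)*exp(3*I*pi/4)/4 on |111>. Key observation: steps 17-18 multiply out to the identity, so the circuit reduces to the remaining gates.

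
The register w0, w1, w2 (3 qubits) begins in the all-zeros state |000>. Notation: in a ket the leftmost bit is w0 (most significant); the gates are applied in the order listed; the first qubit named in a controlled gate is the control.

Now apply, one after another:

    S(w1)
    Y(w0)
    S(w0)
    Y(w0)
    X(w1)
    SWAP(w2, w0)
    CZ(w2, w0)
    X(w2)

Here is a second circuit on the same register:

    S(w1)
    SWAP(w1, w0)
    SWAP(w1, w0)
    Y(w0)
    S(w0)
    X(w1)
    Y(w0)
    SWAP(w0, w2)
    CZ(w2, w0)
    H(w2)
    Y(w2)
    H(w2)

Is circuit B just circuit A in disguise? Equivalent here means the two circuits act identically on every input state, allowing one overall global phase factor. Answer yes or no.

No: there is an input state on which the two circuits produce genuinely different outputs (not merely differing by a phase).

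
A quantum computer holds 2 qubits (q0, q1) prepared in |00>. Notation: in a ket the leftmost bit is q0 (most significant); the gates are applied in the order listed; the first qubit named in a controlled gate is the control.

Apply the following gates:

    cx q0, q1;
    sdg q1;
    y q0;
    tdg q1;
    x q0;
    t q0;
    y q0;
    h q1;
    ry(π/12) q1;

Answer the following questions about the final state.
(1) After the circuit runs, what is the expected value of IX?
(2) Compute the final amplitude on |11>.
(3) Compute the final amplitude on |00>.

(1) The expectation value of IX is sqrt(2)/4 + sqrt(6)/4.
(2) The amplitude on |11> is -sqrt(6*sqrt(2) + 12)/8 - sqrt(2*sqrt(2) + 4)/8 - sqrt(4 - 2*sqrt(2))/8 + sqrt(12 - 6*sqrt(2))/8.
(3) The final state's coefficient on |00> equals 0.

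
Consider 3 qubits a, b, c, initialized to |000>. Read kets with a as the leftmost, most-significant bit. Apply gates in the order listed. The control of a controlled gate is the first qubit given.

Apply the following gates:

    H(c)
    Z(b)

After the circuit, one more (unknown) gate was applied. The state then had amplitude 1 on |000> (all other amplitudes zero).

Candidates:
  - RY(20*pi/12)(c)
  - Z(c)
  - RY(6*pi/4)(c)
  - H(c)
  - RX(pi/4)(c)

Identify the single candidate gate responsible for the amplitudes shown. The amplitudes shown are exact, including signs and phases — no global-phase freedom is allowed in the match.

It was H(c) that produced the state shown.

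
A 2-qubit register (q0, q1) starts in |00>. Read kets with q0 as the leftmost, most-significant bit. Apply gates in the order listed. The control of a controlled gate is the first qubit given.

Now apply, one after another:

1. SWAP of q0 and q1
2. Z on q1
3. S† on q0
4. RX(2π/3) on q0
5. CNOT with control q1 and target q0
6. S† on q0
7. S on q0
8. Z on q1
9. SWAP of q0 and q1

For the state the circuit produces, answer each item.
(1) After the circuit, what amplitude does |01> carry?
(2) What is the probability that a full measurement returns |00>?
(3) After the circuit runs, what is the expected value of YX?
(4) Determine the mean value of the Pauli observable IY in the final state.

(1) |01> carries amplitude -sqrt(3)*I/2 in the final state.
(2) Outcome |00> occurs with probability 1/4.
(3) The observable YX averages to 0.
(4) The observable IY averages to -sqrt(3)/2.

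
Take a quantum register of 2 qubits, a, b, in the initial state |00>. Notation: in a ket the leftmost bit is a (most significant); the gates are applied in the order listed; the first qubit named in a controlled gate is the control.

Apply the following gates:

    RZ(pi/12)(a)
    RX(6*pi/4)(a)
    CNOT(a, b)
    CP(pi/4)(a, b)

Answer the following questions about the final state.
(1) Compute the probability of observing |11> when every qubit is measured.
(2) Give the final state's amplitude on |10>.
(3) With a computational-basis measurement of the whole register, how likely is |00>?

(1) Outcome |11> occurs with probability 1/2.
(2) |10> carries amplitude 0 in the final state.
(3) A full measurement returns |00> with probability 1/2.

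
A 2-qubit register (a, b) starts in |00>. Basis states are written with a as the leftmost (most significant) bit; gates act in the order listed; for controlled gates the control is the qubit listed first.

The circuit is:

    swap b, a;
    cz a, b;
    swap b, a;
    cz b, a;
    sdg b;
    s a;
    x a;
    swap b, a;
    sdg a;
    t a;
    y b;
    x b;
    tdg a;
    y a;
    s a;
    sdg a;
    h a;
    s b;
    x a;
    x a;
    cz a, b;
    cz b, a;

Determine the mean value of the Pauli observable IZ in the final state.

In the final state, IZ has expectation -1.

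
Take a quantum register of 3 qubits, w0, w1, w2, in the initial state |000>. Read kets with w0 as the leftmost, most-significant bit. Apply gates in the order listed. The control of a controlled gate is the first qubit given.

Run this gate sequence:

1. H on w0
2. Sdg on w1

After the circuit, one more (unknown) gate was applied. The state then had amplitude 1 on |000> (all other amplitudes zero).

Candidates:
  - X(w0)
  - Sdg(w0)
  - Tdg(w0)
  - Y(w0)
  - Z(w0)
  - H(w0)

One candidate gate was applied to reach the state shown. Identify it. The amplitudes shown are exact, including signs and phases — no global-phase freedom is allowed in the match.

The unique candidate consistent with the amplitudes is H(w0).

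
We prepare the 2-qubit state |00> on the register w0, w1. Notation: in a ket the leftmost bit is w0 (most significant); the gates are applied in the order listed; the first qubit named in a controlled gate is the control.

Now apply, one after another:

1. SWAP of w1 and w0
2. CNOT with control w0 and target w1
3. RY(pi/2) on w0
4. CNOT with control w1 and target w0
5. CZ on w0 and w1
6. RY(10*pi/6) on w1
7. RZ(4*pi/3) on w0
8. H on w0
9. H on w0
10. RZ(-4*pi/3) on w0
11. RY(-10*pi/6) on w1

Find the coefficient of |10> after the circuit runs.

|10> carries amplitude sqrt(2)/2 in the final state. Key observation: steps 6-11 multiply out to the identity, so the circuit reduces to the remaining gates.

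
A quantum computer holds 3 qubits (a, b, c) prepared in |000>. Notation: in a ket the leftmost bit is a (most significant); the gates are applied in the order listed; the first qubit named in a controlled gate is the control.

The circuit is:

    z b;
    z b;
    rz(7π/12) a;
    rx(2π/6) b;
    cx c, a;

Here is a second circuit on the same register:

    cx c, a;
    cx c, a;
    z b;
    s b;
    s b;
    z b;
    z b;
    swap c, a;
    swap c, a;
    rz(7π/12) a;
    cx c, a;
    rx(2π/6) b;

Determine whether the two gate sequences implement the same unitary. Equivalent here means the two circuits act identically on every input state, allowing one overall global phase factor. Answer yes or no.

Yes — the two circuits implement the same unitary up to a global phase.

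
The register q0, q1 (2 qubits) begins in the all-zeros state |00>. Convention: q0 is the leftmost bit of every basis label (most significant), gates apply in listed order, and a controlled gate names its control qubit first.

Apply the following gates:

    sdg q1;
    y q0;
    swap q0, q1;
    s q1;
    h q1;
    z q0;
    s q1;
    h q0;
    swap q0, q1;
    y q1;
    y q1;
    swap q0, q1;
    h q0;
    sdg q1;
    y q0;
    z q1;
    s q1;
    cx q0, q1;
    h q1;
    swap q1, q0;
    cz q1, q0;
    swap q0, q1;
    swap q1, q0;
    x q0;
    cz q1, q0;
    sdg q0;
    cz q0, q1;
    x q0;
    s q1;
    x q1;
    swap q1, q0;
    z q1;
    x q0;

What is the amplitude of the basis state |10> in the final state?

The final state's coefficient on |10> equals 1/2 - I/2. Key observation: gates 7-14 undo each other exactly, leaving only the rest of the circuit to track.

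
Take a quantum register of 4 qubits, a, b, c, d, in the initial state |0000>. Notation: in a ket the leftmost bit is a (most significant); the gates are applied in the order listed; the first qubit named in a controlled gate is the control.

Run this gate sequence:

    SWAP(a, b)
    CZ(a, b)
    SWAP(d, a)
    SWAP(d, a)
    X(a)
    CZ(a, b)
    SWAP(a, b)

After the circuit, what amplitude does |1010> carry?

|1010> carries amplitude 0 in the final state.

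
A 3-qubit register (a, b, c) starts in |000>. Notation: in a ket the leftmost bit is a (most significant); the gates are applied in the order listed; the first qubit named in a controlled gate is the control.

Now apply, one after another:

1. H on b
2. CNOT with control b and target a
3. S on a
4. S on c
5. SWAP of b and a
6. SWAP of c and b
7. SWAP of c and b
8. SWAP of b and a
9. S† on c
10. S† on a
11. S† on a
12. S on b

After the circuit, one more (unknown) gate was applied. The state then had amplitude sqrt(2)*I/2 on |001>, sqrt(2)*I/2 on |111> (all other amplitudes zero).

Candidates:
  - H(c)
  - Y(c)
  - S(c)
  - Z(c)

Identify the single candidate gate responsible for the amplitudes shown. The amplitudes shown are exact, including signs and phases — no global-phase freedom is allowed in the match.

It was Y(c) that produced the state shown. Key observation: gates 3-10 undo each other exactly, leaving only the rest of the circuit to track.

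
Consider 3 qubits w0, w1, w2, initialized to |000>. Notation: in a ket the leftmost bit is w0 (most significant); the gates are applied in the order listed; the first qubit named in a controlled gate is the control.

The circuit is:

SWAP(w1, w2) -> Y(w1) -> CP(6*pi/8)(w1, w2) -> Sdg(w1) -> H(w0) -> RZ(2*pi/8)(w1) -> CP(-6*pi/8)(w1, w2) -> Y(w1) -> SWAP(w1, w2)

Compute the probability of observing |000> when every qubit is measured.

A full measurement returns |000> with probability 1/2.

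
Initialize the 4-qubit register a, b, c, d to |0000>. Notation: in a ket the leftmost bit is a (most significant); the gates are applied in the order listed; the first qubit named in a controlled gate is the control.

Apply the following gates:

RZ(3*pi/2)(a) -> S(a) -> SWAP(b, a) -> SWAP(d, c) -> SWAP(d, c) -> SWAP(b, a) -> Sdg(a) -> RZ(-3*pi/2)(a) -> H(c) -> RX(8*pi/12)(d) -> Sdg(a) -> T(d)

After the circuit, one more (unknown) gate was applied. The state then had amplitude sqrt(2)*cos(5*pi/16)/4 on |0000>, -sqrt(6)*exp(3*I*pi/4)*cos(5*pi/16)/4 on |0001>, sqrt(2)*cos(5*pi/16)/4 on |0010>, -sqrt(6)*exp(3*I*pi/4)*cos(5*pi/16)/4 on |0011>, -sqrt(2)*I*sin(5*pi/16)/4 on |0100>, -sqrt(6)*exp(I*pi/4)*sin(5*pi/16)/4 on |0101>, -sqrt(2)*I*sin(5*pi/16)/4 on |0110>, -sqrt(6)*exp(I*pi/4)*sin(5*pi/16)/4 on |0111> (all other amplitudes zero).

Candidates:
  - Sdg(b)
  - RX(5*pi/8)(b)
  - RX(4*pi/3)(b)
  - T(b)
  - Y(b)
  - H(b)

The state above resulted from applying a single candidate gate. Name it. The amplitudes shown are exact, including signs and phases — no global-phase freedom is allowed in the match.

The applied gate was RX(5*pi/8)(b). Key observation: gates 1-8 undo each other exactly, leaving only the rest of the circuit to track.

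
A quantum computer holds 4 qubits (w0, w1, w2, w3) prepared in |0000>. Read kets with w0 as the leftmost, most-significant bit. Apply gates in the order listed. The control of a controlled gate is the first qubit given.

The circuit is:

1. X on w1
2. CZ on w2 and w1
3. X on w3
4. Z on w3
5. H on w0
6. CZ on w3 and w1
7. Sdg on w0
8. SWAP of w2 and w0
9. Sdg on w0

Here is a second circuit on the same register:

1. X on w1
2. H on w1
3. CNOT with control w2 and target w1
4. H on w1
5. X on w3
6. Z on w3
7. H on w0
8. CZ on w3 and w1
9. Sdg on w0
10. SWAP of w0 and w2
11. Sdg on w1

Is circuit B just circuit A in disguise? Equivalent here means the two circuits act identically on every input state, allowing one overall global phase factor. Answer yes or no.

No — the two circuits implement different unitaries, even allowing a global phase.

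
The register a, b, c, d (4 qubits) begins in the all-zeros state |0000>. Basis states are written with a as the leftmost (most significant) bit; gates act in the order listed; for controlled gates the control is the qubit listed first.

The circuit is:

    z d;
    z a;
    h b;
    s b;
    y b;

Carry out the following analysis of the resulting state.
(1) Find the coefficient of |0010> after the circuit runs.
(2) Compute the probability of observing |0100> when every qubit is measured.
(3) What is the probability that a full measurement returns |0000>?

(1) The final state's coefficient on |0010> equals 0.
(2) A full measurement returns |0100> with probability 1/2.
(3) Outcome |0000> occurs with probability 1/2.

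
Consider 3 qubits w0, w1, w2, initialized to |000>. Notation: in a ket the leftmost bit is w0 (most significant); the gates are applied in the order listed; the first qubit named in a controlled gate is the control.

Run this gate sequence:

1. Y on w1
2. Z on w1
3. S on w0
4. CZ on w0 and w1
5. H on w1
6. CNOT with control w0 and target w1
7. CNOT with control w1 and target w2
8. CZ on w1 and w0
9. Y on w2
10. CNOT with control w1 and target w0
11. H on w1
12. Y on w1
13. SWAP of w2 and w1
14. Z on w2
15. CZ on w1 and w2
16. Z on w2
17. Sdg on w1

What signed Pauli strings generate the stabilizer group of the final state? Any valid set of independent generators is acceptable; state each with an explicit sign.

The final state is stabilized by the group generated by +XYI, +IIX, -ZZI; other independent generating sets are equally valid.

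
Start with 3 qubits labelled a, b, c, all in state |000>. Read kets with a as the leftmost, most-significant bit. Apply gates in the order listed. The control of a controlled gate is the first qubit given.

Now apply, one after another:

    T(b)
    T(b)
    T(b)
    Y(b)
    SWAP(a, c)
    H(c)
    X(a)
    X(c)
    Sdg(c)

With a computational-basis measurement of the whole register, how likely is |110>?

Outcome |110> occurs with probability 1/2.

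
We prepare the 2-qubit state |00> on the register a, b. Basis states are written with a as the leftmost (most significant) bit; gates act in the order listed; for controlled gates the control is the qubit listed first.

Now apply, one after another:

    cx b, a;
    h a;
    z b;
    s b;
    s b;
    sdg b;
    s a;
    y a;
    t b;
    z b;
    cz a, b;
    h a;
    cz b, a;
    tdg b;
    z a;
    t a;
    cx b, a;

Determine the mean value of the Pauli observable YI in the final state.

In the final state, YI has expectation sqrt(2)/2.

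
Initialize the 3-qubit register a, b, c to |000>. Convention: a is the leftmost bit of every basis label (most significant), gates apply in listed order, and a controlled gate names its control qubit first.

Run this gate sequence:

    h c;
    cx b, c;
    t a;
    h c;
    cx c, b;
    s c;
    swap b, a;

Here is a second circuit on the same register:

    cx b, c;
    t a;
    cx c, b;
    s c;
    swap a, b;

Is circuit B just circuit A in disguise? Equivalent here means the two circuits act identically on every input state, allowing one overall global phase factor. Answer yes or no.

No — the two circuits implement different unitaries, even allowing a global phase.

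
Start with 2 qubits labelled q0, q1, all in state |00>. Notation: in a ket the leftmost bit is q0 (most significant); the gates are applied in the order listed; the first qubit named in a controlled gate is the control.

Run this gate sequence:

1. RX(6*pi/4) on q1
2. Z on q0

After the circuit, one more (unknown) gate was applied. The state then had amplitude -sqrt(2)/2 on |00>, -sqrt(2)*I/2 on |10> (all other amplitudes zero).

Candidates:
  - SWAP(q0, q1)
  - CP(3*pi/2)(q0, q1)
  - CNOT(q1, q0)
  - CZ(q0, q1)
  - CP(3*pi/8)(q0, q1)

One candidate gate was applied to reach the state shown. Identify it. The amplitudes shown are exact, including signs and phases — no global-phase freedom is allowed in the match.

It was SWAP(q0, q1) that produced the state shown.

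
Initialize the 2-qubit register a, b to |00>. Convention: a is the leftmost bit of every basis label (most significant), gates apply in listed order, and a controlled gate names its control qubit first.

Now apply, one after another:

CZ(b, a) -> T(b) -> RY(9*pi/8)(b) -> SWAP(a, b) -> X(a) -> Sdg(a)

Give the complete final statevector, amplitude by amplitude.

The final amplitudes are sin(7*pi/16) on |00>, 0 on |01>, I*sin(pi/16) on |10>, 0 on |11>.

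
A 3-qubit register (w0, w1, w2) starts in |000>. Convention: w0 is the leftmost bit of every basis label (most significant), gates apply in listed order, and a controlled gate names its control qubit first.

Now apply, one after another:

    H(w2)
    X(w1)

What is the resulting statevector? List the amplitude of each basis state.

The final amplitudes are sqrt(2)/2 on |010>, sqrt(2)/2 on |011>, and 0 on every other basis state.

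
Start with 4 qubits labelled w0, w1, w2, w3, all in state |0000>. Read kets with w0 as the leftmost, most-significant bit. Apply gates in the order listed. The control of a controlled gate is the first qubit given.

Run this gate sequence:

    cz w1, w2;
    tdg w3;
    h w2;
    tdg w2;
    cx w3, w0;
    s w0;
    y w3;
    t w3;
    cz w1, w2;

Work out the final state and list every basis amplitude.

The final amplitudes are sqrt(2)*exp(3*I*pi/4)/2 on |0001>, sqrt(2)*I/2 on |0011>, and 0 on every other basis state.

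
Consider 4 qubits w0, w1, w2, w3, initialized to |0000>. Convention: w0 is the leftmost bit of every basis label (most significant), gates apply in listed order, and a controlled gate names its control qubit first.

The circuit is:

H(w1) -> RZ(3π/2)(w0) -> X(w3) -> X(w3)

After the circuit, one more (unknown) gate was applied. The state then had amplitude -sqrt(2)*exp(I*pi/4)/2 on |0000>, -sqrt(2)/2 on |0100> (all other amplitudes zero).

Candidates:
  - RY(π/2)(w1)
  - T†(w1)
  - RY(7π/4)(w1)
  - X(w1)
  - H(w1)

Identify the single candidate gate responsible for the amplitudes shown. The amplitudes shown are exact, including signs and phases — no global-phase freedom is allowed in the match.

The applied gate was T†(w1). Key observation: steps 3-4 multiply out to the identity, so the circuit reduces to the remaining gates.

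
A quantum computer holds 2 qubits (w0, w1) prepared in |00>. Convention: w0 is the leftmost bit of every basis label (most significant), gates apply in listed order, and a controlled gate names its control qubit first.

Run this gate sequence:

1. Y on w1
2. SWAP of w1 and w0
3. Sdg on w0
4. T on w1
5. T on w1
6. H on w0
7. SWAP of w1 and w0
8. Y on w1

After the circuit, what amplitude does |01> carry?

|01> carries amplitude sqrt(2)*I/2 in the final state.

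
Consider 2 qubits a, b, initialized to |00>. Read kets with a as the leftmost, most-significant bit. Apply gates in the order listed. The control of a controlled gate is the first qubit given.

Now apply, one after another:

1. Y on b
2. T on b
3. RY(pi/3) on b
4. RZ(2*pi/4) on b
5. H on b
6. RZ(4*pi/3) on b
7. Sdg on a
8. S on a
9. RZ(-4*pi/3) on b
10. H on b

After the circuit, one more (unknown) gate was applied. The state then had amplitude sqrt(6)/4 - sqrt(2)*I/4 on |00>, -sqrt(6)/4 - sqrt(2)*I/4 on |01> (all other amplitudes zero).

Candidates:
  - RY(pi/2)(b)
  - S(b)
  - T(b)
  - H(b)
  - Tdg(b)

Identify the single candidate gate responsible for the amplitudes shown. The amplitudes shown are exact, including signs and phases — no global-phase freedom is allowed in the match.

The unique candidate consistent with the amplitudes is RY(pi/2)(b). Key observation: gates 5-10 undo each other exactly, leaving only the rest of the circuit to track.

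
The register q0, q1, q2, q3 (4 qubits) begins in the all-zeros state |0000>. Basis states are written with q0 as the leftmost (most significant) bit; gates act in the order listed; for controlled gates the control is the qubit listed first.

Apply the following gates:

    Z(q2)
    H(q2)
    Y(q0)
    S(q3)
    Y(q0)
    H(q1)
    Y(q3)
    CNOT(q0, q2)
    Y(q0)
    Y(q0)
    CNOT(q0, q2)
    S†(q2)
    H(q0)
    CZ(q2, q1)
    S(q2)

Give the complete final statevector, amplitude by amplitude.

The final amplitudes are 0 on |0000>, sqrt(2)*I/4 on |0001>, 0 on |0010>, sqrt(2)*I/4 on |0011>, 0 on |0100>, sqrt(2)*I/4 on |0101>, 0 on |0110>, -sqrt(2)*I/4 on |0111>, 0 on |1000>, sqrt(2)*I/4 on |1001>, 0 on |1010>, sqrt(2)*I/4 on |1011>, 0 on |1100>, sqrt(2)*I/4 on |1101>, 0 on |1110>, -sqrt(2)*I/4 on |1111>.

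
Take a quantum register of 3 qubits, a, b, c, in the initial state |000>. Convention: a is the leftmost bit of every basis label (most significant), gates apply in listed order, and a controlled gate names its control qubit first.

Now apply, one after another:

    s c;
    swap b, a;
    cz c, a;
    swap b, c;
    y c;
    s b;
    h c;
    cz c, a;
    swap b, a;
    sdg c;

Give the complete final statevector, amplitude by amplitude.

The resulting statevector has amplitude sqrt(2)*I/2 on |000>, -sqrt(2)/2 on |001>, and 0 on every other basis state.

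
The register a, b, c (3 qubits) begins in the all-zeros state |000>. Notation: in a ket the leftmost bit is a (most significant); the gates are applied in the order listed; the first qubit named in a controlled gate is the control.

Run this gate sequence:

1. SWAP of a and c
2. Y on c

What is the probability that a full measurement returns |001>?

Outcome |001> occurs with probability 1.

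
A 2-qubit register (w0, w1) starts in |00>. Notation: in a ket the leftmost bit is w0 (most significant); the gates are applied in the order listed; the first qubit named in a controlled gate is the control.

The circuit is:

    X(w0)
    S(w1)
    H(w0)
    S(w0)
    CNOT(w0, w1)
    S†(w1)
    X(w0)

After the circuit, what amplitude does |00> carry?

The amplitude on |00> is 0.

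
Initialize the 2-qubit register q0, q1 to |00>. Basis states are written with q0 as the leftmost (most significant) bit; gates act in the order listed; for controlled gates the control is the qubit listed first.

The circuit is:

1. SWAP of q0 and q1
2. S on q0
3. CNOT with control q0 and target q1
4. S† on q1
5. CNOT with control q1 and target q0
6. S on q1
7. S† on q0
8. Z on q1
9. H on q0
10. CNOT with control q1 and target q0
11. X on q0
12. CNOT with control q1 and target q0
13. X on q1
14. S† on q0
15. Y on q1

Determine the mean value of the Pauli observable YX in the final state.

The expectation value of YX is 0.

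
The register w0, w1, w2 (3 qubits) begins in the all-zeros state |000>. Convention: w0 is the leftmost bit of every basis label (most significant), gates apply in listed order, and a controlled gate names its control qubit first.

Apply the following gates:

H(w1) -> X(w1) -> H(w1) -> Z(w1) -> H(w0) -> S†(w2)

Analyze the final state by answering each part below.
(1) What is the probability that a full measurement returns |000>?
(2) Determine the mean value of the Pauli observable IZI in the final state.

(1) A full measurement returns |000> with probability 1/2. Key observation: gates 1-4 undo each other exactly, leaving only the rest of the circuit to track.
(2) The expectation value of IZI is 1.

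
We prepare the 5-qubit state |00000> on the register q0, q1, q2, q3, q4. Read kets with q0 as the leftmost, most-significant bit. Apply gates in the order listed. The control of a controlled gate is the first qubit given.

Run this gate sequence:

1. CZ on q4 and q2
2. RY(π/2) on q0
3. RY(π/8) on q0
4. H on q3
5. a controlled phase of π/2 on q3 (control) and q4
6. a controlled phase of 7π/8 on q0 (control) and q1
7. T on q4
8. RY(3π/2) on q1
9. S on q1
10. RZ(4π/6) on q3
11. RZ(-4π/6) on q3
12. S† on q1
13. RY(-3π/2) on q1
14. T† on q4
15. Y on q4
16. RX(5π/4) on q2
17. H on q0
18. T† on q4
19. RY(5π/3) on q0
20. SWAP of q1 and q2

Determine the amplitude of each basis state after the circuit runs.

The final amplitudes are -sqrt(2)*I*sqrt(1/2 - sqrt(2)/4)*exp(-I*pi/4)*sin(pi/16)/4 + sqrt(6)*I*sqrt(1/2 - sqrt(2)/4)*exp(-I*pi/4)*cos(pi/16)/4 on |00001>, -sqrt(2)*I*sqrt(1/2 - sqrt(2)/4)*exp(-I*pi/4)*sin(pi/16)/4 + sqrt(6)*I*sqrt(1/2 - sqrt(2)/4)*exp(-I*pi/4)*cos(pi/16)/4 on |00011>, sqrt(2)*sqrt(sqrt(2)/4 + 1/2)*exp(-I*pi/4)*sin(pi/16)/4 - sqrt(6)*sqrt(sqrt(2)/4 + 1/2)*exp(-I*pi/4)*cos(pi/16)/4 on |01001>, sqrt(2)*sqrt(sqrt(2)/4 + 1/2)*exp(-I*pi/4)*sin(pi/16)/4 - sqrt(6)*sqrt(sqrt(2)/4 + 1/2)*exp(-I*pi/4)*cos(pi/16)/4 on |01011>, -sqrt(2)*I*sqrt(1/2 - sqrt(2)/4)*exp(-I*pi/4)*cos(pi/16)/4 - sqrt(6)*I*sqrt(1/2 - sqrt(2)/4)*exp(-I*pi/4)*sin(pi/16)/4 on |10001>, -sqrt(2)*I*sqrt(1/2 - sqrt(2)/4)*exp(-I*pi/4)*cos(pi/16)/4 - sqrt(6)*I*sqrt(1/2 - sqrt(2)/4)*exp(-I*pi/4)*sin(pi/16)/4 on |10011>, sqrt(2)*sqrt(sqrt(2)/4 + 1/2)*exp(-I*pi/4)*cos(pi/16)/4 + sqrt(6)*sqrt(sqrt(2)/4 + 1/2)*exp(-I*pi/4)*sin(pi/16)/4 on |11001>, sqrt(2)*sqrt(sqrt(2)/4 + 1/2)*exp(-I*pi/4)*cos(pi/16)/4 + sqrt(6)*sqrt(sqrt(2)/4 + 1/2)*exp(-I*pi/4)*sin(pi/16)/4 on |11011>, and 0 on every other basis state. Key observation: steps 7-14 multiply out to the identity, so the circuit reduces to the remaining gates.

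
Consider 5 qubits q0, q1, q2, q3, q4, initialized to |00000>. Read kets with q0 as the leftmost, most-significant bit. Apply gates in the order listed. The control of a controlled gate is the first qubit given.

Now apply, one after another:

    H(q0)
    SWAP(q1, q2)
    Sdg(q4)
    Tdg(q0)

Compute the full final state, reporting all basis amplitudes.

The final amplitudes are sqrt(2)/2 on |00000>, -sqrt(2)*exp(3*I*pi/4)/2 on |10000>, and 0 on every other basis state.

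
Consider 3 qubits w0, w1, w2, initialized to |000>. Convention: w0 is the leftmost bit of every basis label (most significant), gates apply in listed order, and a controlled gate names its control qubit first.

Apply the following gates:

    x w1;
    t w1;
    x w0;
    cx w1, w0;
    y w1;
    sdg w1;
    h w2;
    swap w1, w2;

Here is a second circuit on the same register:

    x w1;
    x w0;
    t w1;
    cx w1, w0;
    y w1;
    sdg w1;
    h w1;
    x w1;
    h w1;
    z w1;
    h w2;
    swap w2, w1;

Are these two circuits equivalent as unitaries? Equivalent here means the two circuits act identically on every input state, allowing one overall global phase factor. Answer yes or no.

Yes — the two circuits implement the same unitary up to a global phase.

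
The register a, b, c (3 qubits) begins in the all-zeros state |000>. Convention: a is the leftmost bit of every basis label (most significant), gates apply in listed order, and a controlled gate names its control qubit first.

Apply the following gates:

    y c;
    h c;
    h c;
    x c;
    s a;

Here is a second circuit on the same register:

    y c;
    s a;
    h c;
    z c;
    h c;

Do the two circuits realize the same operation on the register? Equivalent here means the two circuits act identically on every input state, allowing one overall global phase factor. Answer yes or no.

Yes: on every input state the two circuits agree up to one overall phase factor.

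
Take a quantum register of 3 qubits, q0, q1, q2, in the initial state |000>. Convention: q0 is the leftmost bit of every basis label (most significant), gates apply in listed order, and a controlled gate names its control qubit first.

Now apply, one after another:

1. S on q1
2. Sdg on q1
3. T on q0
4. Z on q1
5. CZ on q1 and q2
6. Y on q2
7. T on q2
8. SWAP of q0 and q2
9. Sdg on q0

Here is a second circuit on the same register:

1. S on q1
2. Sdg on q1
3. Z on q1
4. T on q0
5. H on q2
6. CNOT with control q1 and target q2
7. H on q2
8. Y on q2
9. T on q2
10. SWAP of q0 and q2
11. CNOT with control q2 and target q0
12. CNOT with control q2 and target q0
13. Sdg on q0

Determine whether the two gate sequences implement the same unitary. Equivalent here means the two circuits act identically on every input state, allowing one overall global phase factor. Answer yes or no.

Yes: on every input state the two circuits agree up to one overall phase factor.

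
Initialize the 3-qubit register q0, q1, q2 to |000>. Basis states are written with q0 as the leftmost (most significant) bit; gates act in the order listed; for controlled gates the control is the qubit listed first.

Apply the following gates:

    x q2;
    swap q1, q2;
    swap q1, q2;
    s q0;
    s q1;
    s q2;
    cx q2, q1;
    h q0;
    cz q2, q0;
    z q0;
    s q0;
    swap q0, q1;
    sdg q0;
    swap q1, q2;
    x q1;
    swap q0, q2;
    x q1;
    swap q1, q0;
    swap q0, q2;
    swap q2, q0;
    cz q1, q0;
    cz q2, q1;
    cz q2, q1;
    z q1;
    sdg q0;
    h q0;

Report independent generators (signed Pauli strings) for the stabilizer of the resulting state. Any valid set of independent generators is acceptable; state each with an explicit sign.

The stabilizer group can be generated by -XII, +IYI, -IIZ, among other valid generating sets.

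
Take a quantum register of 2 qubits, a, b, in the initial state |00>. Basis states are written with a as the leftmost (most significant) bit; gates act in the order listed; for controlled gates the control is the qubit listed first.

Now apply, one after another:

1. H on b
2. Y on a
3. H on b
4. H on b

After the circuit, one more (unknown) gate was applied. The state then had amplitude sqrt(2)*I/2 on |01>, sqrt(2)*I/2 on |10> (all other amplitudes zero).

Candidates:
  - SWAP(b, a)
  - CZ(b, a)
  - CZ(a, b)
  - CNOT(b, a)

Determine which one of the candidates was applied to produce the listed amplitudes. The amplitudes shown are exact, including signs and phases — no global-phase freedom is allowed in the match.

The applied gate was CNOT(b, a).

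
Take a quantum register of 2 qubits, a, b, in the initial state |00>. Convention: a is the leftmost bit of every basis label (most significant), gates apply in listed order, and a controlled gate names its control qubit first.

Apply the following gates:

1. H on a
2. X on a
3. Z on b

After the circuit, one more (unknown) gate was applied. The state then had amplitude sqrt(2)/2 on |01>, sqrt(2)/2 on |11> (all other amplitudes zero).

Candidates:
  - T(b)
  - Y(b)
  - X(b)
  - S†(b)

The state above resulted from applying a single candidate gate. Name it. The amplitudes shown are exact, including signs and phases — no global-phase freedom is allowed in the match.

It was X(b) that produced the state shown.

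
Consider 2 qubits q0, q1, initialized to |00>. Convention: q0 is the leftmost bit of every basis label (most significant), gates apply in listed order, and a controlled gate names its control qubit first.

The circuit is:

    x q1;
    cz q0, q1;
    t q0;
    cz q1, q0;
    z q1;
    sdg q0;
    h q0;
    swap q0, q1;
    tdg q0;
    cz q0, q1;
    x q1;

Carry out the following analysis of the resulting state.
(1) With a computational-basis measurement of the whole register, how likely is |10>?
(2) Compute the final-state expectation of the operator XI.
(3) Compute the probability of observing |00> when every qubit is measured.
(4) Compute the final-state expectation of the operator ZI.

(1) A full measurement returns |10> with probability 1/2.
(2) The expectation value of XI is 0.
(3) Outcome |00> occurs with probability 0.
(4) The observable ZI averages to -1.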